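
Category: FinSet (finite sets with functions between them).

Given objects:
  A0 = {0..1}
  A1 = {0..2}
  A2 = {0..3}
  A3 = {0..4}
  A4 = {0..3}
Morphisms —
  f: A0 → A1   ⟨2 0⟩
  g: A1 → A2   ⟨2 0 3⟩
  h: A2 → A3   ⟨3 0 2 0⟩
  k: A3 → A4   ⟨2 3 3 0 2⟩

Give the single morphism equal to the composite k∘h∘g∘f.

Answer: ⟨2 3⟩

Derivation:
  0 f→2 g→3 h→0 k→2
  1 f→0 g→2 h→2 k→3
⟦path⟧: ⟨2 3⟩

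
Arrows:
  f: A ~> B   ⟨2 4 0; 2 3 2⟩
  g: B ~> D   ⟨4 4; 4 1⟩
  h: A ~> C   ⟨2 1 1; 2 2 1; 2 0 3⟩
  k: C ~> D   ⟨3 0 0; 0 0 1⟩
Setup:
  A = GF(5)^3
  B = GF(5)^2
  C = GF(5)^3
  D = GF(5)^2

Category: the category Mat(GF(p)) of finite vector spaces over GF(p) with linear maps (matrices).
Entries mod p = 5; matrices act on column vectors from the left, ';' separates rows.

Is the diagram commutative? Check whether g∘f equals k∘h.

Along f;g (path 1):
  e0=(1,0,0) f~>(2,2) g~>(1,0)
  e1=(0,1,0) f~>(4,3) g~>(3,4)
  e2=(0,0,1) f~>(0,2) g~>(3,2)
  composite₁ = ⟨1 3 3; 0 4 2⟩
Along h;k (path 2):
  e0=(1,0,0) h~>(2,2,2) k~>(1,2)
  e1=(0,1,0) h~>(1,2,0) k~>(3,0)
  e2=(0,0,1) h~>(1,1,3) k~>(3,3)
  composite₂ = ⟨1 3 3; 2 0 3⟩
Equal? NO — does not commute

Answer: DOES NOT COMMUTE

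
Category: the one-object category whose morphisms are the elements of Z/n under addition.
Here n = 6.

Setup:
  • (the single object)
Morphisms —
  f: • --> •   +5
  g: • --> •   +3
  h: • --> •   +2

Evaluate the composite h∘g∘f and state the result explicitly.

  0 +5≡5 +3≡2 +2≡4  (mod 6)
result: +4

Answer: +4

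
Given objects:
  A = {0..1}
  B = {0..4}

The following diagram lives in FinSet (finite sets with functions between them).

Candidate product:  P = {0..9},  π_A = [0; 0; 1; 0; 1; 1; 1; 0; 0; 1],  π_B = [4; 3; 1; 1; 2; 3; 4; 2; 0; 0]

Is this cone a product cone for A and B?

Answer: VALID PRODUCT

Trace:
|A|·|B| = 2·5 = 10;  |P| = 10
Check the pairing map k ↦ (π_A(k), π_B(k)):
  0 : (0,4)
  1 : (0,3)
  2 : (1,1)
  3 : (0,1)
  4 : (1,2)
  5 : (1,3)
  6 : (1,4)
  7 : (0,2)
  8 : (0,0)
  9 : (1,0)
distinct pairs in image: 10 / 10 needed
  → bijection onto A×B; projections well-typed.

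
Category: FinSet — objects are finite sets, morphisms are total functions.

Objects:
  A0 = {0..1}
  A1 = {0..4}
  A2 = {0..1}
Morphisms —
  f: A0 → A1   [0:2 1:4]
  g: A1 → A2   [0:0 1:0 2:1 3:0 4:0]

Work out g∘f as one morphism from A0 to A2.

Answer: [0:1 1:0]

Derivation:
  0 f→2 g→1
  1 f→4 g→0
result: [0:1 1:0]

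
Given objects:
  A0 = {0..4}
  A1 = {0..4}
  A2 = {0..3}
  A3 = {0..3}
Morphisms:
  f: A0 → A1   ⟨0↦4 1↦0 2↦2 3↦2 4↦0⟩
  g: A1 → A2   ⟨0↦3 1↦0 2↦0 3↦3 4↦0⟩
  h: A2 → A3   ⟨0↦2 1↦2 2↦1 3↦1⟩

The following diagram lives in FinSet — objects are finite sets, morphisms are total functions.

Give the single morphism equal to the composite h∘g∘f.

  0 f→4 g→0 h→2
  1 f→0 g→3 h→1
  2 f→2 g→0 h→2
  3 f→2 g→0 h→2
  4 f→0 g→3 h→1
composite: ⟨0↦2 1↦1 2↦2 3↦2 4↦1⟩

Answer: ⟨0↦2 1↦1 2↦2 3↦2 4↦1⟩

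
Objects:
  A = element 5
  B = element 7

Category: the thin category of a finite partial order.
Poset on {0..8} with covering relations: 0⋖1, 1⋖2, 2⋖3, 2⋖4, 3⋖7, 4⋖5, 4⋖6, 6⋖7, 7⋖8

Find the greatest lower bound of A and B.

Answer: A∧B = 4

Derivation:
Lower bounds of A=5 and B=7: {0,1,2,4}
  0 <= 4
  1 <= 4
  2 <= 4
  4 <= 4
glb = 4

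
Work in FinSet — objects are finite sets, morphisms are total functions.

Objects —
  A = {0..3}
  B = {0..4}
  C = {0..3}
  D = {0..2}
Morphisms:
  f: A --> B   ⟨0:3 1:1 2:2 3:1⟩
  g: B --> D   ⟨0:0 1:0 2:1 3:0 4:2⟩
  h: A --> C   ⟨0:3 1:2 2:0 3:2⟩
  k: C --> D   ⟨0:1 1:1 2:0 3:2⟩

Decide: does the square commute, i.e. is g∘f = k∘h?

Along f;g (path 1):
  0 f-->3 g-->0
  1 f-->1 g-->0
  2 f-->2 g-->1
  3 f-->1 g-->0
  result₁ = ⟨0:0 1:0 2:1 3:0⟩
Along h;k (path 2):
  0 h-->3 k-->2
  1 h-->2 k-->0
  2 h-->0 k-->1
  3 h-->2 k-->0
  result₂ = ⟨0:2 1:0 2:1 3:0⟩
Equal? distinct morphisms ✗

Answer: DOES NOT COMMUTE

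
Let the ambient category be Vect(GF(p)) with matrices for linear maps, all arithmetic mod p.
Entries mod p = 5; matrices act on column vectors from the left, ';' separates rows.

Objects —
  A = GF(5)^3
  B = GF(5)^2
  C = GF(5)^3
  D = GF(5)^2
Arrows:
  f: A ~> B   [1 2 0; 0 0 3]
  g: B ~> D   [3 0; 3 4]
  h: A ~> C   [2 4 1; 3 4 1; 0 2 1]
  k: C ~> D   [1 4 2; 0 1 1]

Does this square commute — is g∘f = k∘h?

Along f;g (path 1):
  e0=⟨1,0,0⟩ f~>⟨1,0⟩ g~>⟨3,3⟩
  e1=⟨0,1,0⟩ f~>⟨2,0⟩ g~>⟨1,1⟩
  e2=⟨0,0,1⟩ f~>⟨0,3⟩ g~>⟨0,2⟩
  ⟦path⟧₁ = [3 1 0; 3 1 2]
Along h;k (path 2):
  e0=⟨1,0,0⟩ h~>⟨2,3,0⟩ k~>⟨4,3⟩
  e1=⟨0,1,0⟩ h~>⟨4,4,2⟩ k~>⟨4,1⟩
  e2=⟨0,0,1⟩ h~>⟨1,1,1⟩ k~>⟨2,2⟩
  ⟦path⟧₂ = [4 4 2; 3 1 2]
Equal? distinct morphisms ✗

Answer: DOES NOT COMMUTE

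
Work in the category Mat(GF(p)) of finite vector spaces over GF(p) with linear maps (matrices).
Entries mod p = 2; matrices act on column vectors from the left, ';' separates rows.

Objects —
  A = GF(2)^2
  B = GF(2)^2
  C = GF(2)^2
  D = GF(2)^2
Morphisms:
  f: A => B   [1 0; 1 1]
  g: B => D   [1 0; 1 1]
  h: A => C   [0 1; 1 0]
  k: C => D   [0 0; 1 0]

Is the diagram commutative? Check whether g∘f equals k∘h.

Answer: DOES NOT COMMUTE

Work:
1) trace f;g:
  e0=(1,0) f=>(1,1) g=>(1,0)
  e1=(0,1) f=>(0,1) g=>(0,1)
  result₁ = [1 0; 0 1]
2) trace h;k:
  e0=(1,0) h=>(0,1) k=>(0,0)
  e1=(0,1) h=>(1,0) k=>(0,1)
  result₂ = [0 0; 0 1]
Equal? differ; not commutative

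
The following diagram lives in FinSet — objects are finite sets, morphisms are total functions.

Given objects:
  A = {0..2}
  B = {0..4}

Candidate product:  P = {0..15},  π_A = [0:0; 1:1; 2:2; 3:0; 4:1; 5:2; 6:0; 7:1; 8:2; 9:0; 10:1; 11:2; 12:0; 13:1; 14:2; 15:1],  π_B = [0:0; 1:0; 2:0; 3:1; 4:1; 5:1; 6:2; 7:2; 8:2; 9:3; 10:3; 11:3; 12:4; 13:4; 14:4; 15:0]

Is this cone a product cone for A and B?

Answer: NOT A VALID PRODUCT — |P|=16 ≠ |A|·|B|=15

Trace:
|A|·|B| = 3·5 = 15;  |P| = 16
  → cardinalities differ; no bijection possible.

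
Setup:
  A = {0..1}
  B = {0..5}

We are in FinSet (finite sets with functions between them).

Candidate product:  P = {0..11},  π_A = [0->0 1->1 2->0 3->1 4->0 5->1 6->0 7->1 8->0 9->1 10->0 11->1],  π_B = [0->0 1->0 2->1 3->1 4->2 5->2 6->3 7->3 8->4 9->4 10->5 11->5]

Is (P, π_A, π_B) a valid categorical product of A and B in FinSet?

|A|·|B| = 2·6 = 12;  |P| = 12
Check the pairing map k ↦ (π_A(k), π_B(k)):
  0 -> (0,0)
  1 -> (1,0)
  2 -> (0,1)
  3 -> (1,1)
  4 -> (0,2)
  5 -> (1,2)
  6 -> (0,3)
  7 -> (1,3)
  8 -> (0,4)
  9 -> (1,4)
  10 -> (0,5)
  11 -> (1,5)
distinct pairs in image: 12 / 12 needed
  → bijection onto A×B; projections well-typed.

Answer: VALID PRODUCT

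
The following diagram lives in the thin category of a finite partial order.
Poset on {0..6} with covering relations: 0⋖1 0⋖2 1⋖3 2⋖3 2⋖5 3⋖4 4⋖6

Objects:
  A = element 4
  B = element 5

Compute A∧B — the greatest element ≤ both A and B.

Lower bounds of A=4 and B=5: {0,2}
  0 ⊑ 2
  2 ⊑ 2
glb = 2

Answer: A∧B = 2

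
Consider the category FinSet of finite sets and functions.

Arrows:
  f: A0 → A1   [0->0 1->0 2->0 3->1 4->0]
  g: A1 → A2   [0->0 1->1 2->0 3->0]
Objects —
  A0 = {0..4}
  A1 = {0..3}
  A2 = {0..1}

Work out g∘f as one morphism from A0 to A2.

  0 f→0 g→0
  1 f→0 g→0
  2 f→0 g→0
  3 f→1 g→1
  4 f→0 g→0
⟦path⟧: [0->0 1->0 2->0 3->1 4->0]

Answer: [0->0 1->0 2->0 3->1 4->0]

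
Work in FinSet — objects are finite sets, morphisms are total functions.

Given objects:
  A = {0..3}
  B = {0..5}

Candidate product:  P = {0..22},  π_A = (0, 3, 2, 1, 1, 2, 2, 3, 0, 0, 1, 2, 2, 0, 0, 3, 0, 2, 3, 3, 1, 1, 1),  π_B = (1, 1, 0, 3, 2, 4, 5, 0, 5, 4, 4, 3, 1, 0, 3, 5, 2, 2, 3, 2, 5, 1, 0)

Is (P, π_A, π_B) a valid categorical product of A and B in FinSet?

|A|·|B| = 4·6 = 24;  |P| = 23
  → cardinalities differ; no bijection possible.

Answer: NOT A VALID PRODUCT — |P|=23 ≠ |A|·|B|=24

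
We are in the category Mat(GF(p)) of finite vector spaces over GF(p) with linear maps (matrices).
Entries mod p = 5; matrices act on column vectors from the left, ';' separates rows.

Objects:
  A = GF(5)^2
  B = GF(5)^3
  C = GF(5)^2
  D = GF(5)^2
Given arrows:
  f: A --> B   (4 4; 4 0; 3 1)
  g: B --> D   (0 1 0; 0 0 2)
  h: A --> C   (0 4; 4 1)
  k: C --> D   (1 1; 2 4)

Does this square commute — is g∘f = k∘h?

Answer: COMMUTES

Trace:
1) trace f;g:
  e0=⟨1,0⟩ f-->⟨4,4,3⟩ g-->⟨4,1⟩
  e1=⟨0,1⟩ f-->⟨4,0,1⟩ g-->⟨0,2⟩
  ⟦path⟧₁ = (4 0; 1 2)
2) trace h;k:
  e0=⟨1,0⟩ h-->⟨0,4⟩ k-->⟨4,1⟩
  e1=⟨0,1⟩ h-->⟨4,1⟩ k-->⟨0,2⟩
  ⟦path⟧₂ = (4 0; 1 2)
Equal? equal; square commutes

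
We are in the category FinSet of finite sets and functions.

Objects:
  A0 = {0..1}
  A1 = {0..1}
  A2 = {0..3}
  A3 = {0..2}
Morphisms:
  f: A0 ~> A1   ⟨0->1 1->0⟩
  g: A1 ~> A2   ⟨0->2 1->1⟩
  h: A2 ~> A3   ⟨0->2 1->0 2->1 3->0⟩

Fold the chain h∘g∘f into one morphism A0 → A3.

  0 f~>1 g~>1 h~>0
  1 f~>0 g~>2 h~>1
composite: ⟨0->0 1->1⟩

Answer: ⟨0->0 1->1⟩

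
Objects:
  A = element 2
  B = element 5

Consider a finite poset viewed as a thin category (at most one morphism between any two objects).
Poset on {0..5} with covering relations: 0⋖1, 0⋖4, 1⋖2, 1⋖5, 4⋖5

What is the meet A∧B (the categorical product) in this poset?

Common predecessors of 2,5: {0,1}
  0 ≤ 1
  1 ≤ 1
glb = 1

Answer: A∧B = 1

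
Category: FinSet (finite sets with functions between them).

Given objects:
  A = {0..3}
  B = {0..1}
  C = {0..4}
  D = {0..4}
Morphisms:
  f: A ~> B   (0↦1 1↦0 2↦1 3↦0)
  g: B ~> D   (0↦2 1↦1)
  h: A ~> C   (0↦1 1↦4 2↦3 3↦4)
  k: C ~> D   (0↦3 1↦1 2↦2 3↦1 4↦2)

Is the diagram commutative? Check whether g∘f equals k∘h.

Path 1 = f;g:
  0 f~>1 g~>1
  1 f~>0 g~>2
  2 f~>1 g~>1
  3 f~>0 g~>2
  result₁ = (0↦1 1↦2 2↦1 3↦2)
Path 2 = h;k:
  0 h~>1 k~>1
  1 h~>4 k~>2
  2 h~>3 k~>1
  3 h~>4 k~>2
  result₂ = (0↦1 1↦2 2↦1 3↦2)
Equal? equal; square commutes

Answer: COMMUTES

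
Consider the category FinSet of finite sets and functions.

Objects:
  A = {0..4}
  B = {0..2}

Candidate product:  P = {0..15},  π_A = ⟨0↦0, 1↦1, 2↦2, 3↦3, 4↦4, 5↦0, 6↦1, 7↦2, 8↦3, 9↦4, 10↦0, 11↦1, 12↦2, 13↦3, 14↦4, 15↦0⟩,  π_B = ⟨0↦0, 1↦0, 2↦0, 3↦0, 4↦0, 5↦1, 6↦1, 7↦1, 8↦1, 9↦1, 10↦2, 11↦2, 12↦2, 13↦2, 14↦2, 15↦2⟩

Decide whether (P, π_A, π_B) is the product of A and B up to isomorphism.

Answer: NOT A VALID PRODUCT — |P|=16 ≠ |A|·|B|=15

Work:
|A|·|B| = 5·3 = 15;  |P| = 16
  → cardinalities differ; no bijection possible.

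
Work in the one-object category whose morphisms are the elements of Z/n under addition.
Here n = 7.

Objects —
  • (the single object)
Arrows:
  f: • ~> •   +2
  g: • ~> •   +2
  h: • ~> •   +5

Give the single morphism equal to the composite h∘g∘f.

Answer: +2

Trace:
  0 +2≡2 +2≡4 +5≡2  (mod 7)
composite: +2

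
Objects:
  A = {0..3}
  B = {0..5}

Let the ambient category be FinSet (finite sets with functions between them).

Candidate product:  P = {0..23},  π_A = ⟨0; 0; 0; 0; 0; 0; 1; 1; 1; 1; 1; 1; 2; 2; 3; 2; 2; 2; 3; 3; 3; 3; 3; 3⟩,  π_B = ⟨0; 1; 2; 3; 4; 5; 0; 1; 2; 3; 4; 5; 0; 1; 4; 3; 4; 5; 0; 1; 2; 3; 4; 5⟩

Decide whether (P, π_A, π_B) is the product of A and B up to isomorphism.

Answer: NOT A VALID PRODUCT — duplicate pair at indices 22,14

Work:
|A|·|B| = 4·6 = 24;  |P| = 24
Check the pairing map k ↦ (π_A(k), π_B(k)):
  0 -> (0,0)
  1 -> (0,1)
  2 -> (0,2)
  3 -> (0,3)
  4 -> (0,4)
  5 -> (0,5)
  6 -> (1,0)
  7 -> (1,1)
  8 -> (1,2)
  9 -> (1,3)
  10 -> (1,4)
  11 -> (1,5)
  12 -> (2,0)
  13 -> (2,1)
  14 -> (3,4)
  15 -> (2,3)
  16 -> (2,4)
  17 -> (2,5)
  18 -> (3,0)
  19 -> (3,1)
  20 -> (3,2)
  21 -> (3,3)
  22 -> (3,4)  ✗ repeats pair of k=14
  23 -> (3,5)
distinct pairs in image: 23 / 24 needed
  → (3,4) hit at k=14 and k=22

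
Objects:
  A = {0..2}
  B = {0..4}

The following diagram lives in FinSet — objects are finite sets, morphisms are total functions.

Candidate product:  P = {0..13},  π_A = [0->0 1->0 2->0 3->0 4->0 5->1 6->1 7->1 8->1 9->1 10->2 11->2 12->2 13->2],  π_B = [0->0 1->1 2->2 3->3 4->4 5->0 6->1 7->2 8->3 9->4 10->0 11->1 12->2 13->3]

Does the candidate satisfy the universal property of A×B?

|A|·|B| = 3·5 = 15;  |P| = 14
  → cardinalities differ; no bijection possible.

Answer: NOT A VALID PRODUCT — |P|=14 ≠ |A|·|B|=15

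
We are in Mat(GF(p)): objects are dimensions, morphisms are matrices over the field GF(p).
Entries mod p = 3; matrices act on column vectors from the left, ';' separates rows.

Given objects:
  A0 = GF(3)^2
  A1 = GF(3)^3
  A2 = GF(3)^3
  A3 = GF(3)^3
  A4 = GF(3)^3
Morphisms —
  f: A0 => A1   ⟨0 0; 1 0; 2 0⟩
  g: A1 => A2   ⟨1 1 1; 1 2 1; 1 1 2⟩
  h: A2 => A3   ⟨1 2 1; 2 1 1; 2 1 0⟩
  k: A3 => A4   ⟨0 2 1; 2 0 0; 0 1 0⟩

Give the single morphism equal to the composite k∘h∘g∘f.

  e0=⟨1,0⟩ f=>⟨0,1,2⟩ g=>⟨0,1,2⟩ h=>⟨1,0,1⟩ k=>⟨1,2,0⟩
  e1=⟨0,1⟩ f=>⟨0,0,0⟩ g=>⟨0,0,0⟩ h=>⟨0,0,0⟩ k=>⟨0,0,0⟩
result: ⟨1 0; 2 0; 0 0⟩

Answer: ⟨1 0; 2 0; 0 0⟩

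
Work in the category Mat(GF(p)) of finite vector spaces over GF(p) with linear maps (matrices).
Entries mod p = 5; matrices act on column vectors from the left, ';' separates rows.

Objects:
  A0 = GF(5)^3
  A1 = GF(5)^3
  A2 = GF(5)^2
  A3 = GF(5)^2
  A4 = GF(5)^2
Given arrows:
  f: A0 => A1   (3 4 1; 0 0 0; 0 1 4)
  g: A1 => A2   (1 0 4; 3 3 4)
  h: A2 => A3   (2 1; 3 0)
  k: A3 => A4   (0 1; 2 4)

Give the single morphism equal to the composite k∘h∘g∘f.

  e0=(1,0,0) f=>(3,0,0) g=>(3,4) h=>(0,4) k=>(4,1)
  e1=(0,1,0) f=>(4,0,1) g=>(3,1) h=>(2,4) k=>(4,0)
  e2=(0,0,1) f=>(1,0,4) g=>(2,4) h=>(3,1) k=>(1,0)
composite: (4 4 1; 1 0 0)

Answer: (4 4 1; 1 0 0)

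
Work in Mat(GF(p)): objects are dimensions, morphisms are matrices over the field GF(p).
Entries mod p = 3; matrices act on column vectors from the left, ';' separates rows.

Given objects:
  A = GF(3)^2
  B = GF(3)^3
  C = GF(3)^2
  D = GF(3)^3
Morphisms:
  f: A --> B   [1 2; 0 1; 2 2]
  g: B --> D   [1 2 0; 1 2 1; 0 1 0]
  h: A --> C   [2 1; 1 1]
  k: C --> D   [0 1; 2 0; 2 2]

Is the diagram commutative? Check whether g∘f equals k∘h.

Along f;g (path 1):
  e0=⟨1,0⟩ f-->⟨1,0,2⟩ g-->⟨1,0,0⟩
  e1=⟨0,1⟩ f-->⟨2,1,2⟩ g-->⟨1,0,1⟩
  result₁ = [1 1; 0 0; 0 1]
Along h;k (path 2):
  e0=⟨1,0⟩ h-->⟨2,1⟩ k-->⟨1,1,0⟩
  e1=⟨0,1⟩ h-->⟨1,1⟩ k-->⟨1,2,1⟩
  result₂ = [1 1; 1 2; 0 1]
Equal? distinct morphisms ✗

Answer: DOES NOT COMMUTE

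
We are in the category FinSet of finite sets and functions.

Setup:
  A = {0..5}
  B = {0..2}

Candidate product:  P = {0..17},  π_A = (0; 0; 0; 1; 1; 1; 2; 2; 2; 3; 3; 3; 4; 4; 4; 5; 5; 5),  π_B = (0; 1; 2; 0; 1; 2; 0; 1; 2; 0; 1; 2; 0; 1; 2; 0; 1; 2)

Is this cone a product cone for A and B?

Answer: VALID PRODUCT

Work:
|A|·|B| = 6·3 = 18;  |P| = 18
Check the pairing map k ↦ (π_A(k), π_B(k)):
  0 : (0,0)
  1 : (0,1)
  2 : (0,2)
  3 : (1,0)
  4 : (1,1)
  5 : (1,2)
  6 : (2,0)
  7 : (2,1)
  8 : (2,2)
  9 : (3,0)
  10 : (3,1)
  11 : (3,2)
  12 : (4,0)
  13 : (4,1)
  14 : (4,2)
  15 : (5,0)
  16 : (5,1)
  17 : (5,2)
distinct pairs in image: 18 / 18 needed
  → bijection onto A×B; projections well-typed.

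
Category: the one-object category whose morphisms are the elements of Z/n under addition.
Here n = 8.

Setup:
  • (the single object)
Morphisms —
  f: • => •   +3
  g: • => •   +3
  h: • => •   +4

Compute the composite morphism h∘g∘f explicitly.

Answer: +2

Trace:
  0 +3≡3 +3≡6 +4≡2  (mod 8)
result: +2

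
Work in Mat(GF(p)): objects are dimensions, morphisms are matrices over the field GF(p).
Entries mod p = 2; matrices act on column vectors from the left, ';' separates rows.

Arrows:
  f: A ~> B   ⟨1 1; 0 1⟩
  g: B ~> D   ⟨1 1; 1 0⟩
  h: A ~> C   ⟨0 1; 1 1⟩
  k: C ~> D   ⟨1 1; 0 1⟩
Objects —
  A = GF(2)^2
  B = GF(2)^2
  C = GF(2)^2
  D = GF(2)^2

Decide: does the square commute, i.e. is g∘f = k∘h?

Answer: COMMUTES

Work:
1) trace f;g:
  e0=⟨1,0⟩ f~>⟨1,0⟩ g~>⟨1,1⟩
  e1=⟨0,1⟩ f~>⟨1,1⟩ g~>⟨0,1⟩
  ⟦path⟧₁ = ⟨1 0; 1 1⟩
2) trace h;k:
  e0=⟨1,0⟩ h~>⟨0,1⟩ k~>⟨1,1⟩
  e1=⟨0,1⟩ h~>⟨1,1⟩ k~>⟨0,1⟩
  ⟦path⟧₂ = ⟨1 0; 1 1⟩
Equal? equal; square commutes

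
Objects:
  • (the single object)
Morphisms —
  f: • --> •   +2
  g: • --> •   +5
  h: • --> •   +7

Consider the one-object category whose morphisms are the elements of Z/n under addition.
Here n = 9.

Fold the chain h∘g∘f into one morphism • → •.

  0 +2≡2 +5≡7 +7≡5  (mod 9)
⟦path⟧: +5

Answer: +5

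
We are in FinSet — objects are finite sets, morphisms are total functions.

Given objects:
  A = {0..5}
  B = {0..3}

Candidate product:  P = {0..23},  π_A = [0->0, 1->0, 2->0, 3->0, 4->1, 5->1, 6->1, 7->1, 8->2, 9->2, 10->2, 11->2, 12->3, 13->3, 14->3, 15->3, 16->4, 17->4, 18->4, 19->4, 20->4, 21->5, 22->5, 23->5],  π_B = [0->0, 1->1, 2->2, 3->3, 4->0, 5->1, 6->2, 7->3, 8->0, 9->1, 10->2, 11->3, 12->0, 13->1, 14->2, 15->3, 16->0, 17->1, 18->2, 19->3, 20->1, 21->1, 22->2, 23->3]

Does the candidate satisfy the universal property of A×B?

Answer: NOT A VALID PRODUCT — duplicate pair at indices 17,20

Derivation:
|A|·|B| = 6·4 = 24;  |P| = 24
Check the pairing map k ↦ (π_A(k), π_B(k)):
  0 -> (0,0)
  1 -> (0,1)
  2 -> (0,2)
  3 -> (0,3)
  4 -> (1,0)
  5 -> (1,1)
  6 -> (1,2)
  7 -> (1,3)
  8 -> (2,0)
  9 -> (2,1)
  10 -> (2,2)
  11 -> (2,3)
  12 -> (3,0)
  13 -> (3,1)
  14 -> (3,2)
  15 -> (3,3)
  16 -> (4,0)
  17 -> (4,1)
  18 -> (4,2)
  19 -> (4,3)
  20 -> (4,1)  ✗ repeats pair of k=17
  21 -> (5,1)
  22 -> (5,2)
  23 -> (5,3)
distinct pairs in image: 23 / 24 needed
  → (4,1) hit at k=17 and k=20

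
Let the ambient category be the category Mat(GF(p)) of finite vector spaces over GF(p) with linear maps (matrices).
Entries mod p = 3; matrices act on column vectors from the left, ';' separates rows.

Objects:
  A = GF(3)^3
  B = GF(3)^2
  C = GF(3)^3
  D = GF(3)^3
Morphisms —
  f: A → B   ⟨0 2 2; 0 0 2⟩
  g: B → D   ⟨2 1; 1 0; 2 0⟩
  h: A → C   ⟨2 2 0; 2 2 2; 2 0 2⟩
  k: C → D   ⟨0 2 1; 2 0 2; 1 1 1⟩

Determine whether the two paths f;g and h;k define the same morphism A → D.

Along f;g (path 1):
  e0=(1,0,0) f→(0,0) g→(0,0,0)
  e1=(0,1,0) f→(2,0) g→(1,2,1)
  e2=(0,0,1) f→(2,2) g→(0,2,1)
  ⟦path⟧₁ = ⟨0 1 0; 0 2 2; 0 1 1⟩
Along h;k (path 2):
  e0=(1,0,0) h→(2,2,2) k→(0,2,0)
  e1=(0,1,0) h→(2,2,0) k→(1,1,1)
  e2=(0,0,1) h→(0,2,2) k→(0,1,1)
  ⟦path⟧₂ = ⟨0 1 0; 2 1 1; 0 1 1⟩
Equal? differ; not commutative

Answer: DOES NOT COMMUTE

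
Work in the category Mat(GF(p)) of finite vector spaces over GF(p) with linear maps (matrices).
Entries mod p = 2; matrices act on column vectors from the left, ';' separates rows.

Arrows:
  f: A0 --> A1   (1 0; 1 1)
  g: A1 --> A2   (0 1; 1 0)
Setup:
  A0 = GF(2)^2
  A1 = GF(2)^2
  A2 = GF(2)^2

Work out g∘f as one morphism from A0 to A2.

Answer: (1 1; 1 0)

Derivation:
  e0=⟨1,0⟩ f-->⟨1,1⟩ g-->⟨1,1⟩
  e1=⟨0,1⟩ f-->⟨0,1⟩ g-->⟨1,0⟩
composite: (1 1; 1 0)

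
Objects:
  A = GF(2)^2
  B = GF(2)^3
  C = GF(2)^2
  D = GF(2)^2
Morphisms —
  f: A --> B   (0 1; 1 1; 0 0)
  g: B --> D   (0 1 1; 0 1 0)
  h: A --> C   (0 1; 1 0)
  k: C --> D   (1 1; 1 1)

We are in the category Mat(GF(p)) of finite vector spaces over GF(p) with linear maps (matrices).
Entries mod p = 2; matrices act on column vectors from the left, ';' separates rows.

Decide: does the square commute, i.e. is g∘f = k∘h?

Along f;g (path 1):
  e0=[1,0] f-->[0,1,0] g-->[1,1]
  e1=[0,1] f-->[1,1,0] g-->[1,1]
  ⟦path⟧₁ = (1 1; 1 1)
Along h;k (path 2):
  e0=[1,0] h-->[0,1] k-->[1,1]
  e1=[0,1] h-->[1,0] k-->[1,1]
  ⟦path⟧₂ = (1 1; 1 1)
Equal? equal; square commutes

Answer: COMMUTES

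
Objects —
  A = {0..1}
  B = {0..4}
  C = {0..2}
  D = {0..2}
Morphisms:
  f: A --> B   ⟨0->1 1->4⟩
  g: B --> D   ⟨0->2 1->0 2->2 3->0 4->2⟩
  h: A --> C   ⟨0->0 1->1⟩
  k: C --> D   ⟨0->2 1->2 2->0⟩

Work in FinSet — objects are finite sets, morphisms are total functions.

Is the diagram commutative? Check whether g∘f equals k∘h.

Along f;g (path 1):
  0 f-->1 g-->0
  1 f-->4 g-->2
  ⟦path⟧₁ = ⟨0->0 1->2⟩
Along h;k (path 2):
  0 h-->0 k-->2
  1 h-->1 k-->2
  ⟦path⟧₂ = ⟨0->2 1->2⟩
Equal? differ; not commutative

Answer: DOES NOT COMMUTE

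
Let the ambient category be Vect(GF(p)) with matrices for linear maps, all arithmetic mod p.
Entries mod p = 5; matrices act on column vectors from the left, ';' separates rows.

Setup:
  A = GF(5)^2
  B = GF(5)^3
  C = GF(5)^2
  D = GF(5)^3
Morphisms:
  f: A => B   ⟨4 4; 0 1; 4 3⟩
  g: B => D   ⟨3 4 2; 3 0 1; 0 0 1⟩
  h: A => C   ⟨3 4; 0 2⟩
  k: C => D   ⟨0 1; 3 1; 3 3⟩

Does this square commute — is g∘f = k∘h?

Path 1 = f;g:
  e0=[1,0] f=>[4,0,4] g=>[0,1,4]
  e1=[0,1] f=>[4,1,3] g=>[2,0,3]
  result₁ = ⟨0 2; 1 0; 4 3⟩
Path 2 = h;k:
  e0=[1,0] h=>[3,0] k=>[0,4,4]
  e1=[0,1] h=>[4,2] k=>[2,4,3]
  result₂ = ⟨0 2; 4 4; 4 3⟩
Equal? NO — does not commute

Answer: DOES NOT COMMUTE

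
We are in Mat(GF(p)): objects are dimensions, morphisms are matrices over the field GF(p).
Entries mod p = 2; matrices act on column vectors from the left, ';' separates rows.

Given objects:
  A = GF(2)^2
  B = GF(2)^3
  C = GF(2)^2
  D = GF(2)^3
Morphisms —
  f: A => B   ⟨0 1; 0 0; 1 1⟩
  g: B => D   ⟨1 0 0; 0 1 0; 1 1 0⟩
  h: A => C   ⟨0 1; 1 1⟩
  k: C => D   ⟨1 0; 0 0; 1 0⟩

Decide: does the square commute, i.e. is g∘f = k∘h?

Answer: COMMUTES

Trace:
1) trace f;g:
  e0=[1,0] f=>[0,0,1] g=>[0,0,0]
  e1=[0,1] f=>[1,0,1] g=>[1,0,1]
  ⟦path⟧₁ = ⟨0 1; 0 0; 0 1⟩
2) trace h;k:
  e0=[1,0] h=>[0,1] k=>[0,0,0]
  e1=[0,1] h=>[1,1] k=>[1,0,1]
  ⟦path⟧₂ = ⟨0 1; 0 0; 0 1⟩
Equal? YES — commutes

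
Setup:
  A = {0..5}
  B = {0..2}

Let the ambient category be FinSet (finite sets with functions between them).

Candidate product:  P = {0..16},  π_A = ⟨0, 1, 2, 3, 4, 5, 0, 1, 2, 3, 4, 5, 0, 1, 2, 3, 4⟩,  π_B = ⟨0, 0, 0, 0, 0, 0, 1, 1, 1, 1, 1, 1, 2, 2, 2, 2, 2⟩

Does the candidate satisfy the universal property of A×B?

|A|·|B| = 6·3 = 18;  |P| = 17
  → cardinalities differ; no bijection possible.

Answer: NOT A VALID PRODUCT — |P|=17 ≠ |A|·|B|=18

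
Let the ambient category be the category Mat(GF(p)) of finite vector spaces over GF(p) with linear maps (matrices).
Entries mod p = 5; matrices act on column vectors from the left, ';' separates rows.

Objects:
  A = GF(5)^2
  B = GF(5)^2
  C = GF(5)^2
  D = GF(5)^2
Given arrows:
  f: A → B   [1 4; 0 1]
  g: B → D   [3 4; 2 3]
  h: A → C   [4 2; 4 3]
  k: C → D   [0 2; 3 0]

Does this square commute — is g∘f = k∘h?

Along f;g (path 1):
  e0=[1,0] f→[1,0] g→[3,2]
  e1=[0,1] f→[4,1] g→[1,1]
  result₁ = [3 1; 2 1]
Along h;k (path 2):
  e0=[1,0] h→[4,4] k→[3,2]
  e1=[0,1] h→[2,3] k→[1,1]
  result₂ = [3 1; 2 1]
Equal? equal; square commutes

Answer: COMMUTES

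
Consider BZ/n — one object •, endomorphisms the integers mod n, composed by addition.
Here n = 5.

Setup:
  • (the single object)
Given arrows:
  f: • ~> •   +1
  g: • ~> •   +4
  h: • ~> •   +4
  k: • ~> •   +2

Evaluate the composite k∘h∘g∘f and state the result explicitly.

  0 +1≡1 +4≡0 +4≡4 +2≡1  (mod 5)
result: +1

Answer: +1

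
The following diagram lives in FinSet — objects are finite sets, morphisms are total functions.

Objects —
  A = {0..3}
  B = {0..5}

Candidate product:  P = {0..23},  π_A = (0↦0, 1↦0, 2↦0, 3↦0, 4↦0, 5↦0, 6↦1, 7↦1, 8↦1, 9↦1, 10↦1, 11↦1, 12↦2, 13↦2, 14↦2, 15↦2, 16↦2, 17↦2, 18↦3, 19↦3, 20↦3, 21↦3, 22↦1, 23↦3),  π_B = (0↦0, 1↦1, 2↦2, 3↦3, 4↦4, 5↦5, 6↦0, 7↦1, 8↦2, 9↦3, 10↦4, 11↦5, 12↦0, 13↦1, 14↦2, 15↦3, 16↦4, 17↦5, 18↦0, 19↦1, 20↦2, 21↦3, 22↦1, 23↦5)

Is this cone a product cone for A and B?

Answer: NOT A VALID PRODUCT — duplicate pair at indices 7,22

Trace:
|A|·|B| = 4·6 = 24;  |P| = 24
Check the pairing map k ↦ (π_A(k), π_B(k)):
  0 ↦ (0,0)
  1 ↦ (0,1)
  2 ↦ (0,2)
  3 ↦ (0,3)
  4 ↦ (0,4)
  5 ↦ (0,5)
  6 ↦ (1,0)
  7 ↦ (1,1)
  8 ↦ (1,2)
  9 ↦ (1,3)
  10 ↦ (1,4)
  11 ↦ (1,5)
  12 ↦ (2,0)
  13 ↦ (2,1)
  14 ↦ (2,2)
  15 ↦ (2,3)
  16 ↦ (2,4)
  17 ↦ (2,5)
  18 ↦ (3,0)
  19 ↦ (3,1)
  20 ↦ (3,2)
  21 ↦ (3,3)
  22 ↦ (1,1)  ✗ repeats pair of k=7
  23 ↦ (3,5)
distinct pairs in image: 23 / 24 needed
  → (1,1) hit at k=7 and k=22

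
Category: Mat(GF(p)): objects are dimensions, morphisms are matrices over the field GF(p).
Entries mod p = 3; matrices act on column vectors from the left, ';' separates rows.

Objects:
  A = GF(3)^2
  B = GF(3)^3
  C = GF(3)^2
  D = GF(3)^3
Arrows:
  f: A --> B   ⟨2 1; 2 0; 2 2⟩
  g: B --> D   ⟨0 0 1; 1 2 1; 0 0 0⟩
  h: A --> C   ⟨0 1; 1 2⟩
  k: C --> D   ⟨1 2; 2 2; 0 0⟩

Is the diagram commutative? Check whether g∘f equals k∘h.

Along f;g (path 1):
  e0=(1,0) f-->(2,2,2) g-->(2,2,0)
  e1=(0,1) f-->(1,0,2) g-->(2,0,0)
  composite₁ = ⟨2 2; 2 0; 0 0⟩
Along h;k (path 2):
  e0=(1,0) h-->(0,1) k-->(2,2,0)
  e1=(0,1) h-->(1,2) k-->(2,0,0)
  composite₂ = ⟨2 2; 2 0; 0 0⟩
Equal? equal; square commutes

Answer: COMMUTES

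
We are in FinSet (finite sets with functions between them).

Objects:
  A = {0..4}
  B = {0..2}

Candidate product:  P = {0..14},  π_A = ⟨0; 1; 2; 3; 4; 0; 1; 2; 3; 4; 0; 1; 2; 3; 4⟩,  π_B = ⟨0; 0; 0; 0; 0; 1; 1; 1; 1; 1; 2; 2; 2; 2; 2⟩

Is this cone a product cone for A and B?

Answer: VALID PRODUCT

Derivation:
|A|·|B| = 5·3 = 15;  |P| = 15
Check the pairing map k ↦ (π_A(k), π_B(k)):
  0 : (0,0)
  1 : (1,0)
  2 : (2,0)
  3 : (3,0)
  4 : (4,0)
  5 : (0,1)
  6 : (1,1)
  7 : (2,1)
  8 : (3,1)
  9 : (4,1)
  10 : (0,2)
  11 : (1,2)
  12 : (2,2)
  13 : (3,2)
  14 : (4,2)
distinct pairs in image: 15 / 15 needed
  → bijection onto A×B; projections well-typed.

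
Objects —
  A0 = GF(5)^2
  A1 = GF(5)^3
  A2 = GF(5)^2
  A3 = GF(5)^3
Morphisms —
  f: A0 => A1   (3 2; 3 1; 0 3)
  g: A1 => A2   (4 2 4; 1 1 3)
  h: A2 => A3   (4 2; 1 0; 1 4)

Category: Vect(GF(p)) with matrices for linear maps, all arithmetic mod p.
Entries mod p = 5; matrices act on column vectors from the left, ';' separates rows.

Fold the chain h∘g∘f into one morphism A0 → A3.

  e0=[1,0] f=>[3,3,0] g=>[3,1] h=>[4,3,2]
  e1=[0,1] f=>[2,1,3] g=>[2,2] h=>[2,2,0]
result: (4 2; 3 2; 2 0)

Answer: (4 2; 3 2; 2 0)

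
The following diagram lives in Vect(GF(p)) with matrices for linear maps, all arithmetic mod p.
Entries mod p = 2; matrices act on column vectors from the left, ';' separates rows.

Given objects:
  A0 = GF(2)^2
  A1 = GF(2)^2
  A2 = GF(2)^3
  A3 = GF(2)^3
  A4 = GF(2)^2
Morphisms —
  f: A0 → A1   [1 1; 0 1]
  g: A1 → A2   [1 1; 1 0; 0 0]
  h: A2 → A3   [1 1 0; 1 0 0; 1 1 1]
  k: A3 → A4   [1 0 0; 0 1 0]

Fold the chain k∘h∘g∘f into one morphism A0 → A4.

  e0=[1,0] f→[1,0] g→[1,1,0] h→[0,1,0] k→[0,1]
  e1=[0,1] f→[1,1] g→[0,1,0] h→[1,0,1] k→[1,0]
result: [0 1; 1 0]

Answer: [0 1; 1 0]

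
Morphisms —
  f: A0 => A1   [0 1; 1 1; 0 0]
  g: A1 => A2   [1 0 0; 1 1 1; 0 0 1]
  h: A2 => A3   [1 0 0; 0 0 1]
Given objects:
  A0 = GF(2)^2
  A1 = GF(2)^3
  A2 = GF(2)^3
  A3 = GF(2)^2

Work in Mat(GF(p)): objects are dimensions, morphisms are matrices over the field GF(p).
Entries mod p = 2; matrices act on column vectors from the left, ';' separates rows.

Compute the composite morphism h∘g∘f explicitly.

Answer: [0 1; 0 0]

Derivation:
  e0=⟨1,0⟩ f=>⟨0,1,0⟩ g=>⟨0,1,0⟩ h=>⟨0,0⟩
  e1=⟨0,1⟩ f=>⟨1,1,0⟩ g=>⟨1,0,0⟩ h=>⟨1,0⟩
⟦path⟧: [0 1; 0 0]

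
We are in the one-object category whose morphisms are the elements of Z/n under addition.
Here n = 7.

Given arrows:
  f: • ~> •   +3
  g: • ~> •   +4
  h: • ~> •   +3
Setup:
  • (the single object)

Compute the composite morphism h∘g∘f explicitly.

Answer: +3

Work:
  0 +3≡3 +4≡0 +3≡3  (mod 7)
⟦path⟧: +3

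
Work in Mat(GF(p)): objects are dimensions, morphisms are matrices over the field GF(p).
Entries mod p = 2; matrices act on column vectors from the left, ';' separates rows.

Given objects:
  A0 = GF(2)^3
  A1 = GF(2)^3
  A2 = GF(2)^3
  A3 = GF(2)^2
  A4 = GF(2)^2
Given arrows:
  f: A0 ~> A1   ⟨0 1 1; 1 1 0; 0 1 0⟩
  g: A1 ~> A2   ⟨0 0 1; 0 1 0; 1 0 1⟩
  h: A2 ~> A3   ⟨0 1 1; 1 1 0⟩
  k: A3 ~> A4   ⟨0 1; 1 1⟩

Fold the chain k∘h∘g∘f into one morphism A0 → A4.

  e0=[1,0,0] f~>[0,1,0] g~>[0,1,0] h~>[1,1] k~>[1,0]
  e1=[0,1,0] f~>[1,1,1] g~>[1,1,0] h~>[1,0] k~>[0,1]
  e2=[0,0,1] f~>[1,0,0] g~>[0,0,1] h~>[1,0] k~>[0,1]
composite: ⟨1 0 0; 0 1 1⟩

Answer: ⟨1 0 0; 0 1 1⟩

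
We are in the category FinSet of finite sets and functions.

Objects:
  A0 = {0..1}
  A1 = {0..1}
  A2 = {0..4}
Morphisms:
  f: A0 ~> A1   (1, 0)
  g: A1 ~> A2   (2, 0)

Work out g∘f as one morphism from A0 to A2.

  0 f~>1 g~>0
  1 f~>0 g~>2
⟦path⟧: (0, 2)

Answer: (0, 2)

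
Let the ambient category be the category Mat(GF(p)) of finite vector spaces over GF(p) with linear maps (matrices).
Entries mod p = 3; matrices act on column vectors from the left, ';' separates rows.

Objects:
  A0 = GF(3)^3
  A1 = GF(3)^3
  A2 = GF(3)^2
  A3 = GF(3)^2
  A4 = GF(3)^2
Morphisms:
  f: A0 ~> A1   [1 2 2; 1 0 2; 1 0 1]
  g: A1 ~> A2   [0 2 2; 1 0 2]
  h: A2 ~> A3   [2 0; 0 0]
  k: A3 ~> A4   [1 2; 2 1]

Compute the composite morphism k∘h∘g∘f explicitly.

Answer: [2 0 0; 1 0 0]

Work:
  e0=[1,0,0] f~>[1,1,1] g~>[1,0] h~>[2,0] k~>[2,1]
  e1=[0,1,0] f~>[2,0,0] g~>[0,2] h~>[0,0] k~>[0,0]
  e2=[0,0,1] f~>[2,2,1] g~>[0,1] h~>[0,0] k~>[0,0]
result: [2 0 0; 1 0 0]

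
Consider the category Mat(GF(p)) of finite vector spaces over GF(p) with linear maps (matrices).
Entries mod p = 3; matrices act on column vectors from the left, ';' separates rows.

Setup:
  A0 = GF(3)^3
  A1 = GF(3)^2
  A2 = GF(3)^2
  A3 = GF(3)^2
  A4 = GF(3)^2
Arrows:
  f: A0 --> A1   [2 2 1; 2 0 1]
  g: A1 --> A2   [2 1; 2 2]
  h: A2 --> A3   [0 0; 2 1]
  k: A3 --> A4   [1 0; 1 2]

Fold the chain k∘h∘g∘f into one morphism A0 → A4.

  e0=(1,0,0) f-->(2,2) g-->(0,2) h-->(0,2) k-->(0,1)
  e1=(0,1,0) f-->(2,0) g-->(1,1) h-->(0,0) k-->(0,0)
  e2=(0,0,1) f-->(1,1) g-->(0,1) h-->(0,1) k-->(0,2)
⟦path⟧: [0 0 0; 1 0 2]

Answer: [0 0 0; 1 0 2]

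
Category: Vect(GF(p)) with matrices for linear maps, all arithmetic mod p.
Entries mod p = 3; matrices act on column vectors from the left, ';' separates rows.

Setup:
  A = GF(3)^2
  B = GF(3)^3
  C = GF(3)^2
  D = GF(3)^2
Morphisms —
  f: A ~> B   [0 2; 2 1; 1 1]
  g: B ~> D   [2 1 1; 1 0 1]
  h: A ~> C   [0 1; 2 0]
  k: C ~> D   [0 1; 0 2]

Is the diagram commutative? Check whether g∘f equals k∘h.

Path 1 = f;g:
  e0=[1,0] f~>[0,2,1] g~>[0,1]
  e1=[0,1] f~>[2,1,1] g~>[0,0]
  result₁ = [0 0; 1 0]
Path 2 = h;k:
  e0=[1,0] h~>[0,2] k~>[2,1]
  e1=[0,1] h~>[1,0] k~>[0,0]
  result₂ = [2 0; 1 0]
Equal? distinct morphisms ✗

Answer: DOES NOT COMMUTE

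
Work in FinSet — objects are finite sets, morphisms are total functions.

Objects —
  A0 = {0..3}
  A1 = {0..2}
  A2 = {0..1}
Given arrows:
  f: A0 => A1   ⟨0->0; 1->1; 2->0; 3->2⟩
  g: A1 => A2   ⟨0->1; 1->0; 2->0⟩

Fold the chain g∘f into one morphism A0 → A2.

Answer: ⟨0->1; 1->0; 2->1; 3->0⟩

Work:
  0 f=>0 g=>1
  1 f=>1 g=>0
  2 f=>0 g=>1
  3 f=>2 g=>0
⟦path⟧: ⟨0->1; 1->0; 2->1; 3->0⟩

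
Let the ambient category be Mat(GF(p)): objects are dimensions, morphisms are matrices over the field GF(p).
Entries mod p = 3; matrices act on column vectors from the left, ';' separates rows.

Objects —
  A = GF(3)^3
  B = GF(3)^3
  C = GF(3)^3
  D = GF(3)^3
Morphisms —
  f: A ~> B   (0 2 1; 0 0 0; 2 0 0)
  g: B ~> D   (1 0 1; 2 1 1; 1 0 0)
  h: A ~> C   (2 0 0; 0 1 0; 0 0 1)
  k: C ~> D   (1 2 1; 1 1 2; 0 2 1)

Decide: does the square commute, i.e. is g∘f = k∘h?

Path 1 = f;g:
  e0=(1,0,0) f~>(0,0,2) g~>(2,2,0)
  e1=(0,1,0) f~>(2,0,0) g~>(2,1,2)
  e2=(0,0,1) f~>(1,0,0) g~>(1,2,1)
  ⟦path⟧₁ = (2 2 1; 2 1 2; 0 2 1)
Path 2 = h;k:
  e0=(1,0,0) h~>(2,0,0) k~>(2,2,0)
  e1=(0,1,0) h~>(0,1,0) k~>(2,1,2)
  e2=(0,0,1) h~>(0,0,1) k~>(1,2,1)
  ⟦path⟧₂ = (2 2 1; 2 1 2; 0 2 1)
Equal? same morphism ✓

Answer: COMMUTES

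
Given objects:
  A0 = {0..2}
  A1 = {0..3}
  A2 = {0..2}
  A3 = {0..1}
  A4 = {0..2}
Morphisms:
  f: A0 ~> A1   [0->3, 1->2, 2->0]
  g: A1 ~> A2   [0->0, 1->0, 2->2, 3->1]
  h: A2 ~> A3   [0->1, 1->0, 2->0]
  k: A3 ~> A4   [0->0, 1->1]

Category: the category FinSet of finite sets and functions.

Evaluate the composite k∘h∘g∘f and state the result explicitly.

Answer: [0->0, 1->0, 2->1]

Derivation:
  0 f~>3 g~>1 h~>0 k~>0
  1 f~>2 g~>2 h~>0 k~>0
  2 f~>0 g~>0 h~>1 k~>1
⟦path⟧: [0->0, 1->0, 2->1]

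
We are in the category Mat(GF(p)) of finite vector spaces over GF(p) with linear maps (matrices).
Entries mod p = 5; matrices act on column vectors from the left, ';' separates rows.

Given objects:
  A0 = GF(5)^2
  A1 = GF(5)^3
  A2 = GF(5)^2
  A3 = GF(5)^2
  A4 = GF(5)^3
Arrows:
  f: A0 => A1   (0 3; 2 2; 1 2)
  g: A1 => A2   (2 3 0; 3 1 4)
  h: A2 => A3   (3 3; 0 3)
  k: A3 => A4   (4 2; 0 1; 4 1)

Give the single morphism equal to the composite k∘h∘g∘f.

Answer: (0 1; 3 2; 2 4)

Derivation:
  e0=⟨1,0⟩ f=>⟨0,2,1⟩ g=>⟨1,1⟩ h=>⟨1,3⟩ k=>⟨0,3,2⟩
  e1=⟨0,1⟩ f=>⟨3,2,2⟩ g=>⟨2,4⟩ h=>⟨3,2⟩ k=>⟨1,2,4⟩
result: (0 1; 3 2; 2 4)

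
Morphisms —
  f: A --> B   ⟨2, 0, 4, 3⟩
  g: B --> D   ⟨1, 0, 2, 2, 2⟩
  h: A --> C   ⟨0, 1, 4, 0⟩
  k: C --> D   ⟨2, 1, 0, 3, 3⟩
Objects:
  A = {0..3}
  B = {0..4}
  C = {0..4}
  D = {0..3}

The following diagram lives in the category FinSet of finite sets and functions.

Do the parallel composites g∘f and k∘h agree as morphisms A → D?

Path 1 = f;g:
  0 f-->2 g-->2
  1 f-->0 g-->1
  2 f-->4 g-->2
  3 f-->3 g-->2
  ⟦path⟧₁ = ⟨2, 1, 2, 2⟩
Path 2 = h;k:
  0 h-->0 k-->2
  1 h-->1 k-->1
  2 h-->4 k-->3
  3 h-->0 k-->2
  ⟦path⟧₂ = ⟨2, 1, 3, 2⟩
Equal? differ; not commutative

Answer: DOES NOT COMMUTE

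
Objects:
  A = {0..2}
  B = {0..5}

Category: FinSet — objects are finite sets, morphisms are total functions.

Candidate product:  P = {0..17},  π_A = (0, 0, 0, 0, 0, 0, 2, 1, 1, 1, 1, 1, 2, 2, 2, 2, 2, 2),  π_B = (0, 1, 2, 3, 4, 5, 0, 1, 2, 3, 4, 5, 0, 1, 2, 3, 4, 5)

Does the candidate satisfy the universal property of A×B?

|A|·|B| = 3·6 = 18;  |P| = 18
Check the pairing map k ↦ (π_A(k), π_B(k)):
  0 ↦ (0,0)
  1 ↦ (0,1)
  2 ↦ (0,2)
  3 ↦ (0,3)
  4 ↦ (0,4)
  5 ↦ (0,5)
  6 ↦ (2,0)
  7 ↦ (1,1)
  8 ↦ (1,2)
  9 ↦ (1,3)
  10 ↦ (1,4)
  11 ↦ (1,5)
  12 ↦ (2,0)  ✗ repeats pair of k=6
  13 ↦ (2,1)
  14 ↦ (2,2)
  15 ↦ (2,3)
  16 ↦ (2,4)
  17 ↦ (2,5)
distinct pairs in image: 17 / 18 needed
  → (2,0) hit at k=6 and k=12

Answer: NOT A VALID PRODUCT — duplicate pair at indices 12,6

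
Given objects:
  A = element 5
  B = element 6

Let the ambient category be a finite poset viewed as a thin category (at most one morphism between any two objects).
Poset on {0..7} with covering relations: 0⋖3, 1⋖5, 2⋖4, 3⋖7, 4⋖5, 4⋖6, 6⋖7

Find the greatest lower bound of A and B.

Common predecessors of 5,6: {2,4}
  2 ≤ 4
  4 ≤ 4
glb = 4

Answer: A∧B = 4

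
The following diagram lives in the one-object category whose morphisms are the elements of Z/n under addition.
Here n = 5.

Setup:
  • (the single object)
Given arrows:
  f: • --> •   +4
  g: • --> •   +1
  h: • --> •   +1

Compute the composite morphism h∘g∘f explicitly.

  0 +4≡4 +1≡0 +1≡1  (mod 5)
⟦path⟧: +1

Answer: +1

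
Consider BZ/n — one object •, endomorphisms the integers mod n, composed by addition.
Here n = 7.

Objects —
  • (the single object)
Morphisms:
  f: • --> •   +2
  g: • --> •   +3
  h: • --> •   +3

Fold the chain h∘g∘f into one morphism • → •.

  0 +2≡2 +3≡5 +3≡1  (mod 7)
result: +1

Answer: +1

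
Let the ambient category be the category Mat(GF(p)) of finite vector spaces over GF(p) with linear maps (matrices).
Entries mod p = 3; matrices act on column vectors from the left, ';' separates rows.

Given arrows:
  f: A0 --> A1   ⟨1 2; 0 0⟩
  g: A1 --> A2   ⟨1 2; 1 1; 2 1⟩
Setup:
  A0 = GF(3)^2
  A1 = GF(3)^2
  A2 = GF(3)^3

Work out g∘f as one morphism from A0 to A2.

Answer: ⟨1 2; 1 2; 2 1⟩

Derivation:
  e0=(1,0) f-->(1,0) g-->(1,1,2)
  e1=(0,1) f-->(2,0) g-->(2,2,1)
composite: ⟨1 2; 1 2; 2 1⟩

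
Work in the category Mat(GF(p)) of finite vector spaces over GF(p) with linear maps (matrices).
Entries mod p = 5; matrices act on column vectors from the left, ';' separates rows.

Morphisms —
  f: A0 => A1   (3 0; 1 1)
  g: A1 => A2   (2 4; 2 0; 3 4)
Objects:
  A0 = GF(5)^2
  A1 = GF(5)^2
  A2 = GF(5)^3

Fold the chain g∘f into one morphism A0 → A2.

Answer: (0 4; 1 0; 3 4)

Trace:
  e0=(1,0) f=>(3,1) g=>(0,1,3)
  e1=(0,1) f=>(0,1) g=>(4,0,4)
⟦path⟧: (0 4; 1 0; 3 4)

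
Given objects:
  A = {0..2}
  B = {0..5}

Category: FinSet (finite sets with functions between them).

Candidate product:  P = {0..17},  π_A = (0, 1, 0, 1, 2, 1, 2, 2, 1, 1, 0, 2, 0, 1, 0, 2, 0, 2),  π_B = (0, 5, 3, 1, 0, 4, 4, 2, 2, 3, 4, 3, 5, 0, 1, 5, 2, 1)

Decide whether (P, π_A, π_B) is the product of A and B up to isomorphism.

Answer: VALID PRODUCT

Work:
|A|·|B| = 3·6 = 18;  |P| = 18
Check the pairing map k ↦ (π_A(k), π_B(k)):
  0 ↦ (0,0)
  1 ↦ (1,5)
  2 ↦ (0,3)
  3 ↦ (1,1)
  4 ↦ (2,0)
  5 ↦ (1,4)
  6 ↦ (2,4)
  7 ↦ (2,2)
  8 ↦ (1,2)
  9 ↦ (1,3)
  10 ↦ (0,4)
  11 ↦ (2,3)
  12 ↦ (0,5)
  13 ↦ (1,0)
  14 ↦ (0,1)
  15 ↦ (2,5)
  16 ↦ (0,2)
  17 ↦ (2,1)
distinct pairs in image: 18 / 18 needed
  → bijection onto A×B; projections well-typed.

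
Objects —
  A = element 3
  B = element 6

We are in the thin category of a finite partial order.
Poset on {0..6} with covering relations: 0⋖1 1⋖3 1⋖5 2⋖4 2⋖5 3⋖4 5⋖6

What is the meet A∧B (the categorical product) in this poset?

Common predecessors of 3,6: {0,1}
  0 ≤ 1
  1 ≤ 1
glb = 1

Answer: A∧B = 1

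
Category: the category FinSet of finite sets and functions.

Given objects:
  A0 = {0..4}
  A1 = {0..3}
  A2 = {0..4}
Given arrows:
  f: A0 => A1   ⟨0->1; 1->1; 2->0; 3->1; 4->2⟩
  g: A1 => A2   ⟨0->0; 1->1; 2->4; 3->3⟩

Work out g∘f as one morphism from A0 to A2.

Answer: ⟨0->1; 1->1; 2->0; 3->1; 4->4⟩

Trace:
  0 f=>1 g=>1
  1 f=>1 g=>1
  2 f=>0 g=>0
  3 f=>1 g=>1
  4 f=>2 g=>4
composite: ⟨0->1; 1->1; 2->0; 3->1; 4->4⟩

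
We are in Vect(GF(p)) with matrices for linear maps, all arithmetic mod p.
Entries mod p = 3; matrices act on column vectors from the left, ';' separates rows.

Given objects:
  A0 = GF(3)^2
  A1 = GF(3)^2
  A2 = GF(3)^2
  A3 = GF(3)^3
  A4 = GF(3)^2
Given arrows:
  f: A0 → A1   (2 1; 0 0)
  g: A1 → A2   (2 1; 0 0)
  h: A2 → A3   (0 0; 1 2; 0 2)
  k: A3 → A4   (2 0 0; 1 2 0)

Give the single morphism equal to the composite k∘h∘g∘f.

Answer: (0 0; 2 1)

Derivation:
  e0=⟨1,0⟩ f→⟨2,0⟩ g→⟨1,0⟩ h→⟨0,1,0⟩ k→⟨0,2⟩
  e1=⟨0,1⟩ f→⟨1,0⟩ g→⟨2,0⟩ h→⟨0,2,0⟩ k→⟨0,1⟩
result: (0 0; 2 1)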